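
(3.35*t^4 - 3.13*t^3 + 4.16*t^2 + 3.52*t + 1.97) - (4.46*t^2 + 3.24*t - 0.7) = 3.35*t^4 - 3.13*t^3 - 0.3*t^2 + 0.28*t + 2.67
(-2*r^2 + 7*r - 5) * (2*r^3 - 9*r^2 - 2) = -4*r^5 + 32*r^4 - 73*r^3 + 49*r^2 - 14*r + 10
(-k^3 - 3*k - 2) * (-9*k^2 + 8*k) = 9*k^5 - 8*k^4 + 27*k^3 - 6*k^2 - 16*k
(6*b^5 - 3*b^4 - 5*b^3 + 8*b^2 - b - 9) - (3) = 6*b^5 - 3*b^4 - 5*b^3 + 8*b^2 - b - 12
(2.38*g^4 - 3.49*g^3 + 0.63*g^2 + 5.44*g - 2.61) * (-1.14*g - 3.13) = -2.7132*g^5 - 3.4708*g^4 + 10.2055*g^3 - 8.1735*g^2 - 14.0518*g + 8.1693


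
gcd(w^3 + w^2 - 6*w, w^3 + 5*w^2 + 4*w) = w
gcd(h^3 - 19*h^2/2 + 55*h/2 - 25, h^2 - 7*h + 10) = h^2 - 7*h + 10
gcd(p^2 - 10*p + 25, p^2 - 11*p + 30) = p - 5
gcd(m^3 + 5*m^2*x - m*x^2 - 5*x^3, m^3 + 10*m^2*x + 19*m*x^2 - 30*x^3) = -m^2 - 4*m*x + 5*x^2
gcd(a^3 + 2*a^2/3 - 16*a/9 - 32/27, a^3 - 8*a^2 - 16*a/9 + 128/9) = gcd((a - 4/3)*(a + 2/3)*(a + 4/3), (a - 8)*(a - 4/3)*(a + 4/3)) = a^2 - 16/9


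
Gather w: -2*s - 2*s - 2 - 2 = -4*s - 4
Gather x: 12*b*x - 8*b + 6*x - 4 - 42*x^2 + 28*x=-8*b - 42*x^2 + x*(12*b + 34) - 4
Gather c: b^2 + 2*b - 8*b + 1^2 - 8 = b^2 - 6*b - 7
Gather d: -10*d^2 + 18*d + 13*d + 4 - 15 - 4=-10*d^2 + 31*d - 15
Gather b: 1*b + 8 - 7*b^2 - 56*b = -7*b^2 - 55*b + 8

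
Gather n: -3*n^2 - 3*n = -3*n^2 - 3*n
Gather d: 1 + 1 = 2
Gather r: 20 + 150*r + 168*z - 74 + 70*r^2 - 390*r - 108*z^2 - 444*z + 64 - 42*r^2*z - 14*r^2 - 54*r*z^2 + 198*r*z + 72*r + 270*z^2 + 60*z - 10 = r^2*(56 - 42*z) + r*(-54*z^2 + 198*z - 168) + 162*z^2 - 216*z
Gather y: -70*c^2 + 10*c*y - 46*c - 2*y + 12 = -70*c^2 - 46*c + y*(10*c - 2) + 12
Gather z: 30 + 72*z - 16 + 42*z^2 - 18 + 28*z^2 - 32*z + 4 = 70*z^2 + 40*z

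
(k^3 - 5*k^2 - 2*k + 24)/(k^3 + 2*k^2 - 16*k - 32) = (k - 3)/(k + 4)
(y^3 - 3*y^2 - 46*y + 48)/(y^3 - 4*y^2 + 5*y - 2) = (y^2 - 2*y - 48)/(y^2 - 3*y + 2)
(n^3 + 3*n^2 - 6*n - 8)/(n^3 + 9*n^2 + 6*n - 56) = (n + 1)/(n + 7)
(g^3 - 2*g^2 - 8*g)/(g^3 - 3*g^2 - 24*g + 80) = g*(g + 2)/(g^2 + g - 20)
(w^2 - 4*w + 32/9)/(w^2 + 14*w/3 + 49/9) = (9*w^2 - 36*w + 32)/(9*w^2 + 42*w + 49)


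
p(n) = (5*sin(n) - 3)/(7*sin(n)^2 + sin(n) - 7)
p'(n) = (-14*sin(n)*cos(n) - cos(n))*(5*sin(n) - 3)/(7*sin(n)^2 + sin(n) - 7)^2 + 5*cos(n)/(7*sin(n)^2 + sin(n) - 7) = (-35*sin(n)^2 + 42*sin(n) - 32)*cos(n)/(sin(n) - 7*cos(n)^2)^2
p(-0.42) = 0.81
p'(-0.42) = -1.29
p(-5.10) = -21.94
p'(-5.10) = -1584.57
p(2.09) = -1.57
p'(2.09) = 14.87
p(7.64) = 2.85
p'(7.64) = -11.83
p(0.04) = 0.40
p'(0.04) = -0.63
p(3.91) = 1.50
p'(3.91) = 3.02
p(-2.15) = 2.45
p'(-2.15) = 5.83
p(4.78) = 7.76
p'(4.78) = -6.93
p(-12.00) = 0.07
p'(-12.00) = -0.83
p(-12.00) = 0.07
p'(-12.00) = -0.83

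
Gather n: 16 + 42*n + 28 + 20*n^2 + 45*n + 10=20*n^2 + 87*n + 54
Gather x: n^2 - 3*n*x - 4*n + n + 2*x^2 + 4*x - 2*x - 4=n^2 - 3*n + 2*x^2 + x*(2 - 3*n) - 4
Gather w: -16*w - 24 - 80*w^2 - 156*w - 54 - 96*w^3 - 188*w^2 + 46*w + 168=-96*w^3 - 268*w^2 - 126*w + 90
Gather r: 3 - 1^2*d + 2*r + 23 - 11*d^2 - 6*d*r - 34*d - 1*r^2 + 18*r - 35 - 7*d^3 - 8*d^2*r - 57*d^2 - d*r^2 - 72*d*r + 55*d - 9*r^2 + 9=-7*d^3 - 68*d^2 + 20*d + r^2*(-d - 10) + r*(-8*d^2 - 78*d + 20)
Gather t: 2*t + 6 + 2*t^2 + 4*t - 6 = 2*t^2 + 6*t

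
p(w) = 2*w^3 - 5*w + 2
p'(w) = 6*w^2 - 5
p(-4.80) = -195.18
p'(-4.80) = 133.24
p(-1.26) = 4.30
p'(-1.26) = 4.53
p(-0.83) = 5.01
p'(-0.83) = -0.87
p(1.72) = 3.58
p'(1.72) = 12.75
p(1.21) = -0.51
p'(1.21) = 3.78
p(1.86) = 5.57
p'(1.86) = 15.76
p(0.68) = -0.77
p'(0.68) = -2.23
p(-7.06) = -666.49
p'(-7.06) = 294.06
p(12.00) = 3398.00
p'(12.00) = 859.00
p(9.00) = 1415.00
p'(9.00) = 481.00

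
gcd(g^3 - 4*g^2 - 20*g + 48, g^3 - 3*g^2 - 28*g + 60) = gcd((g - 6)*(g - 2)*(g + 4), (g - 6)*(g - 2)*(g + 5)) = g^2 - 8*g + 12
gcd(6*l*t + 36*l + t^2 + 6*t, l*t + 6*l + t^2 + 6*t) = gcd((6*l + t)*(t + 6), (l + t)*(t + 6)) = t + 6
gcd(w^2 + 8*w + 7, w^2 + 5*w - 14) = w + 7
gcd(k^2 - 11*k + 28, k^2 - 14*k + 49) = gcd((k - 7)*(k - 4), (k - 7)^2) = k - 7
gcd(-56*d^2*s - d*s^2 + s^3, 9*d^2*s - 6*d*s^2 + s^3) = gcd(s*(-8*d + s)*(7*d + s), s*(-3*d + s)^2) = s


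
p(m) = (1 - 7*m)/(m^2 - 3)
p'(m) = -2*m*(1 - 7*m)/(m^2 - 3)^2 - 7/(m^2 - 3) = (7*m^2 - 2*m + 21)/(m^4 - 6*m^2 + 9)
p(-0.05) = -0.45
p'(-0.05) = 2.35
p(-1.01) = -4.08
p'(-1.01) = 7.69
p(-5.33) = 1.51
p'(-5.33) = 0.36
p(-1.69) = -89.16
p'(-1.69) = 2142.86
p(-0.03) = -0.40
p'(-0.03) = 2.34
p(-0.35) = -1.20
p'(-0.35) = 2.72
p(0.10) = -0.10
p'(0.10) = 2.33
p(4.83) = -1.61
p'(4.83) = 0.42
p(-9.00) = 0.82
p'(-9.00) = 0.10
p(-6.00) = 1.30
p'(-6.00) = 0.26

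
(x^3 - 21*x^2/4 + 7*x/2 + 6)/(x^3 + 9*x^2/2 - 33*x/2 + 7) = (4*x^2 - 13*x - 12)/(2*(2*x^2 + 13*x - 7))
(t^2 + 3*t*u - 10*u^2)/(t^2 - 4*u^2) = (t + 5*u)/(t + 2*u)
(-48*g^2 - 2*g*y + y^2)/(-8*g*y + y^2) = (6*g + y)/y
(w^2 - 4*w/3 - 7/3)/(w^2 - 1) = (w - 7/3)/(w - 1)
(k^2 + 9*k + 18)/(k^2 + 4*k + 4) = (k^2 + 9*k + 18)/(k^2 + 4*k + 4)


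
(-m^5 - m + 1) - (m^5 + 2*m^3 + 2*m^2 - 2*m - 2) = -2*m^5 - 2*m^3 - 2*m^2 + m + 3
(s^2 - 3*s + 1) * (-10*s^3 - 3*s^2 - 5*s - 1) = -10*s^5 + 27*s^4 - 6*s^3 + 11*s^2 - 2*s - 1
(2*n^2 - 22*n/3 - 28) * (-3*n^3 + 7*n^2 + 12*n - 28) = -6*n^5 + 36*n^4 + 170*n^3/3 - 340*n^2 - 392*n/3 + 784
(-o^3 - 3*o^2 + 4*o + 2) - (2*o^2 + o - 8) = -o^3 - 5*o^2 + 3*o + 10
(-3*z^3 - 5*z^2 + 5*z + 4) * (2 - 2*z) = 6*z^4 + 4*z^3 - 20*z^2 + 2*z + 8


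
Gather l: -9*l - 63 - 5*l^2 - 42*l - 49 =-5*l^2 - 51*l - 112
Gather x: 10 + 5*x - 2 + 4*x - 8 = 9*x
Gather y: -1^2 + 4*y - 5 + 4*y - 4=8*y - 10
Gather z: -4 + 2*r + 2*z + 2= 2*r + 2*z - 2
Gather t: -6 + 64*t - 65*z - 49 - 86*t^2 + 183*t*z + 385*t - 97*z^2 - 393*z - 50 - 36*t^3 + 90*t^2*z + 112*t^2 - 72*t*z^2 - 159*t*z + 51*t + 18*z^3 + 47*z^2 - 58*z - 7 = -36*t^3 + t^2*(90*z + 26) + t*(-72*z^2 + 24*z + 500) + 18*z^3 - 50*z^2 - 516*z - 112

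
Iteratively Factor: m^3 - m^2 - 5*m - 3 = (m - 3)*(m^2 + 2*m + 1) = (m - 3)*(m + 1)*(m + 1)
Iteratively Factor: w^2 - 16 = (w + 4)*(w - 4)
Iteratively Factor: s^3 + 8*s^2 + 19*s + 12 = (s + 4)*(s^2 + 4*s + 3) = (s + 1)*(s + 4)*(s + 3)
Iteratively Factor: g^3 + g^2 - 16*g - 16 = (g + 1)*(g^2 - 16) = (g - 4)*(g + 1)*(g + 4)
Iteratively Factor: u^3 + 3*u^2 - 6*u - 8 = (u + 4)*(u^2 - u - 2) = (u + 1)*(u + 4)*(u - 2)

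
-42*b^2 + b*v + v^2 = (-6*b + v)*(7*b + v)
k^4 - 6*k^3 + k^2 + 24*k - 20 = (k - 5)*(k - 2)*(k - 1)*(k + 2)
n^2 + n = n*(n + 1)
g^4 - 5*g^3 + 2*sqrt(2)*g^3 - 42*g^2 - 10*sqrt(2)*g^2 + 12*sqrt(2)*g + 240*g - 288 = (g - 3)*(g - 2)*(g - 4*sqrt(2))*(g + 6*sqrt(2))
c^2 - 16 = (c - 4)*(c + 4)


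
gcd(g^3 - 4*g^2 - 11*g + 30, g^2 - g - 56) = 1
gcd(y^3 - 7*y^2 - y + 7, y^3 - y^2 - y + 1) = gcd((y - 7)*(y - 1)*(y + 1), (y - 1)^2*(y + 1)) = y^2 - 1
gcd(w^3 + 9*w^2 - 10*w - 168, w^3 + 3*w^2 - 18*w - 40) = w - 4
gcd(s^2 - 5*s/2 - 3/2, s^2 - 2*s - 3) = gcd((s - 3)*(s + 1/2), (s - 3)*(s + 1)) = s - 3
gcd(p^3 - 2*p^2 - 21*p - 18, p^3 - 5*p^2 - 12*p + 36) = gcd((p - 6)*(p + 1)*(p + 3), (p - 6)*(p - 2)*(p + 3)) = p^2 - 3*p - 18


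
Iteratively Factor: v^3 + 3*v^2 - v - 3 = (v + 3)*(v^2 - 1) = (v - 1)*(v + 3)*(v + 1)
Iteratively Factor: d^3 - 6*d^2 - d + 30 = (d + 2)*(d^2 - 8*d + 15) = (d - 5)*(d + 2)*(d - 3)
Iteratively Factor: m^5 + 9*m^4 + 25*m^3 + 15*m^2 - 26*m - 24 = (m + 4)*(m^4 + 5*m^3 + 5*m^2 - 5*m - 6) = (m + 2)*(m + 4)*(m^3 + 3*m^2 - m - 3) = (m + 2)*(m + 3)*(m + 4)*(m^2 - 1) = (m - 1)*(m + 2)*(m + 3)*(m + 4)*(m + 1)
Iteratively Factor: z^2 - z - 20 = (z - 5)*(z + 4)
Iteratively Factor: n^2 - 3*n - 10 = (n + 2)*(n - 5)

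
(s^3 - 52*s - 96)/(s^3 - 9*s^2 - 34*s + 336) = (s + 2)/(s - 7)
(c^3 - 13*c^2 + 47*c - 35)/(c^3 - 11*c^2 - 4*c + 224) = (c^2 - 6*c + 5)/(c^2 - 4*c - 32)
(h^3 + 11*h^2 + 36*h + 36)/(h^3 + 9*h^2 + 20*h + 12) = (h + 3)/(h + 1)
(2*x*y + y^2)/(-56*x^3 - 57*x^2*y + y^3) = y*(-2*x - y)/(56*x^3 + 57*x^2*y - y^3)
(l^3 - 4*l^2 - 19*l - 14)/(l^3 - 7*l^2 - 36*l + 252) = (l^2 + 3*l + 2)/(l^2 - 36)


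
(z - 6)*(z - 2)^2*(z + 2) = z^4 - 8*z^3 + 8*z^2 + 32*z - 48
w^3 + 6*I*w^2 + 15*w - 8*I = (w - I)^2*(w + 8*I)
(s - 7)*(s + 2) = s^2 - 5*s - 14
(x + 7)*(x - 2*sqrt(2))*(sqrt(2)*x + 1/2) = sqrt(2)*x^3 - 7*x^2/2 + 7*sqrt(2)*x^2 - 49*x/2 - sqrt(2)*x - 7*sqrt(2)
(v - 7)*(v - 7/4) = v^2 - 35*v/4 + 49/4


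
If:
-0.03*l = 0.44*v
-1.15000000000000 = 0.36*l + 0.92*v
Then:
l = -3.87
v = 0.26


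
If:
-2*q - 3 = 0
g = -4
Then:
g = -4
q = -3/2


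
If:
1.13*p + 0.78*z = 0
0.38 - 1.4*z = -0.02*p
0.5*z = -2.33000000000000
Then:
No Solution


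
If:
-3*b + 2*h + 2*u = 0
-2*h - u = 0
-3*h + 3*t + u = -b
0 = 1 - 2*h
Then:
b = -1/3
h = 1/2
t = 17/18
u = -1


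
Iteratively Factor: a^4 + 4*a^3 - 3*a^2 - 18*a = (a)*(a^3 + 4*a^2 - 3*a - 18) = a*(a + 3)*(a^2 + a - 6) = a*(a + 3)^2*(a - 2)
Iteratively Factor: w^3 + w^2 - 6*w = (w - 2)*(w^2 + 3*w) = w*(w - 2)*(w + 3)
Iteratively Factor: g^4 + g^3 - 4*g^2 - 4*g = (g + 1)*(g^3 - 4*g) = g*(g + 1)*(g^2 - 4) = g*(g - 2)*(g + 1)*(g + 2)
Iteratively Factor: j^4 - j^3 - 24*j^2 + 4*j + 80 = (j + 4)*(j^3 - 5*j^2 - 4*j + 20) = (j + 2)*(j + 4)*(j^2 - 7*j + 10) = (j - 2)*(j + 2)*(j + 4)*(j - 5)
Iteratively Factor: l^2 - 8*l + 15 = (l - 5)*(l - 3)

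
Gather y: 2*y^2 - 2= 2*y^2 - 2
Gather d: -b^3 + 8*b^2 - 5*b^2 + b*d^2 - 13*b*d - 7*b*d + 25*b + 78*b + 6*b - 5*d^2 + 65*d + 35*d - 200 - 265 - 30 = -b^3 + 3*b^2 + 109*b + d^2*(b - 5) + d*(100 - 20*b) - 495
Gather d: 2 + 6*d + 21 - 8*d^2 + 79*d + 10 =-8*d^2 + 85*d + 33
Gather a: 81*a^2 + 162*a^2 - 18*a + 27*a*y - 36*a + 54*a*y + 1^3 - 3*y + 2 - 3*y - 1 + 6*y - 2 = 243*a^2 + a*(81*y - 54)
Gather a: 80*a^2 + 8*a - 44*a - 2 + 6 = 80*a^2 - 36*a + 4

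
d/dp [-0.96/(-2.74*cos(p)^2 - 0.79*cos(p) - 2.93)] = (5.2608*cos(p) + 0.7584)*sin(p)/(2.74*cos(p)^2 + 0.79*cos(p) + 2.93)^2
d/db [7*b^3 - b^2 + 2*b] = 21*b^2 - 2*b + 2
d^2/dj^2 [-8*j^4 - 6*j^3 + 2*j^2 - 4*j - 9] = -96*j^2 - 36*j + 4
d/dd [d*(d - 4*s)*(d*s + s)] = s*(3*d^2 - 8*d*s + 2*d - 4*s)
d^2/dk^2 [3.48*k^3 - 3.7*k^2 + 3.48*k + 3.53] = 20.88*k - 7.4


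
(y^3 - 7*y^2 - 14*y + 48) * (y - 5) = y^4 - 12*y^3 + 21*y^2 + 118*y - 240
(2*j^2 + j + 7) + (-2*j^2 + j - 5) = 2*j + 2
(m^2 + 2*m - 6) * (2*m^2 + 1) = 2*m^4 + 4*m^3 - 11*m^2 + 2*m - 6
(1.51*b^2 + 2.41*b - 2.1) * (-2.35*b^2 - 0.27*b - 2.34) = -3.5485*b^4 - 6.0712*b^3 + 0.750900000000001*b^2 - 5.0724*b + 4.914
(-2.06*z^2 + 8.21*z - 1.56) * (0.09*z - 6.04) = -0.1854*z^3 + 13.1813*z^2 - 49.7288*z + 9.4224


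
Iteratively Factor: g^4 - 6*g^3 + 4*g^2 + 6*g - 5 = (g - 1)*(g^3 - 5*g^2 - g + 5) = (g - 1)^2*(g^2 - 4*g - 5) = (g - 5)*(g - 1)^2*(g + 1)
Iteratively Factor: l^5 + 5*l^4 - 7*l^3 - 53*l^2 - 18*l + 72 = (l + 4)*(l^4 + l^3 - 11*l^2 - 9*l + 18) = (l + 2)*(l + 4)*(l^3 - l^2 - 9*l + 9) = (l - 3)*(l + 2)*(l + 4)*(l^2 + 2*l - 3) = (l - 3)*(l + 2)*(l + 3)*(l + 4)*(l - 1)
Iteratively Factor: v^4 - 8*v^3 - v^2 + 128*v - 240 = (v + 4)*(v^3 - 12*v^2 + 47*v - 60) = (v - 5)*(v + 4)*(v^2 - 7*v + 12) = (v - 5)*(v - 3)*(v + 4)*(v - 4)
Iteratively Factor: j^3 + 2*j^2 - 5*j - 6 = (j + 3)*(j^2 - j - 2) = (j + 1)*(j + 3)*(j - 2)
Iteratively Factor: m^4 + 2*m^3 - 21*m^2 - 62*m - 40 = (m + 1)*(m^3 + m^2 - 22*m - 40) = (m + 1)*(m + 2)*(m^2 - m - 20) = (m - 5)*(m + 1)*(m + 2)*(m + 4)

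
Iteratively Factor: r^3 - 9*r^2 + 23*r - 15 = (r - 1)*(r^2 - 8*r + 15) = (r - 5)*(r - 1)*(r - 3)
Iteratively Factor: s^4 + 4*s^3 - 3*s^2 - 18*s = (s + 3)*(s^3 + s^2 - 6*s) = (s - 2)*(s + 3)*(s^2 + 3*s) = s*(s - 2)*(s + 3)*(s + 3)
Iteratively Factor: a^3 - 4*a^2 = (a - 4)*(a^2) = a*(a - 4)*(a)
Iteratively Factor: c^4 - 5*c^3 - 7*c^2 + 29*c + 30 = (c + 1)*(c^3 - 6*c^2 - c + 30) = (c + 1)*(c + 2)*(c^2 - 8*c + 15) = (c - 3)*(c + 1)*(c + 2)*(c - 5)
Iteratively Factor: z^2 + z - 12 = (z - 3)*(z + 4)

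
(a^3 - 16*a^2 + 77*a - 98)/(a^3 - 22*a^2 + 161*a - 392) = (a - 2)/(a - 8)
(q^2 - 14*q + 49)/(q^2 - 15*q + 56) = (q - 7)/(q - 8)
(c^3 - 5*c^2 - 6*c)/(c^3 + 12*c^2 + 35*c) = (c^2 - 5*c - 6)/(c^2 + 12*c + 35)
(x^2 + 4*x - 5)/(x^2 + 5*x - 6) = (x + 5)/(x + 6)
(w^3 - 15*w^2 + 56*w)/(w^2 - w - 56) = w*(w - 7)/(w + 7)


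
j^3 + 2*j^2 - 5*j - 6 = (j - 2)*(j + 1)*(j + 3)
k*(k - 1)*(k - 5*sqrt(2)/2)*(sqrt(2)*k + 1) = sqrt(2)*k^4 - 4*k^3 - sqrt(2)*k^3 - 5*sqrt(2)*k^2/2 + 4*k^2 + 5*sqrt(2)*k/2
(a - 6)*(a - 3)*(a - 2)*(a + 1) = a^4 - 10*a^3 + 25*a^2 - 36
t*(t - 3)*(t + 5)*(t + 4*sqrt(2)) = t^4 + 2*t^3 + 4*sqrt(2)*t^3 - 15*t^2 + 8*sqrt(2)*t^2 - 60*sqrt(2)*t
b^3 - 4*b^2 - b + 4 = (b - 4)*(b - 1)*(b + 1)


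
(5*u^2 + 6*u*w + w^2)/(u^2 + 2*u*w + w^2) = (5*u + w)/(u + w)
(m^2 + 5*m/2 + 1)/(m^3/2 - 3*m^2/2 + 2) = (2*m^2 + 5*m + 2)/(m^3 - 3*m^2 + 4)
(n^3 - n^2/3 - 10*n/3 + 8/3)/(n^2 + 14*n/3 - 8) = (n^2 + n - 2)/(n + 6)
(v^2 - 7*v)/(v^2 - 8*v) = (v - 7)/(v - 8)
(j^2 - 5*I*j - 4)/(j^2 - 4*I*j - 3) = (j - 4*I)/(j - 3*I)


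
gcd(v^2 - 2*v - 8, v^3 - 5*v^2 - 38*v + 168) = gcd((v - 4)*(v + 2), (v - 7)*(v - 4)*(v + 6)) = v - 4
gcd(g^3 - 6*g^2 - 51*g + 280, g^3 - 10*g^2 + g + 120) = g^2 - 13*g + 40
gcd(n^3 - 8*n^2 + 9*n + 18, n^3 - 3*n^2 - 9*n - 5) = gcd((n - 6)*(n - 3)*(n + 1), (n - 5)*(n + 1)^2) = n + 1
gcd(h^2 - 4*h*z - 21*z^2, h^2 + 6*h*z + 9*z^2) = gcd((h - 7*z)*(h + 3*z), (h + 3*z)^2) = h + 3*z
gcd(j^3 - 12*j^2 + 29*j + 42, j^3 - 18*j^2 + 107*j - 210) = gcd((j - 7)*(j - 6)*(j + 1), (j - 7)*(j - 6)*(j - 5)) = j^2 - 13*j + 42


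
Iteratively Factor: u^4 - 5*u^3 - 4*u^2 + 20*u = (u - 2)*(u^3 - 3*u^2 - 10*u) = (u - 2)*(u + 2)*(u^2 - 5*u) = (u - 5)*(u - 2)*(u + 2)*(u)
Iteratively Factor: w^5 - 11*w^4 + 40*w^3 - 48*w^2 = (w - 3)*(w^4 - 8*w^3 + 16*w^2) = w*(w - 3)*(w^3 - 8*w^2 + 16*w) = w*(w - 4)*(w - 3)*(w^2 - 4*w) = w*(w - 4)^2*(w - 3)*(w)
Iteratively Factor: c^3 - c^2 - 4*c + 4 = (c - 2)*(c^2 + c - 2) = (c - 2)*(c - 1)*(c + 2)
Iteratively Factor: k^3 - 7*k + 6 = (k - 2)*(k^2 + 2*k - 3) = (k - 2)*(k - 1)*(k + 3)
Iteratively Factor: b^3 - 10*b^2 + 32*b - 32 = (b - 4)*(b^2 - 6*b + 8) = (b - 4)^2*(b - 2)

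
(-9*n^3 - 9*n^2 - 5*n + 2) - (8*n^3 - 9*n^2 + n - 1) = -17*n^3 - 6*n + 3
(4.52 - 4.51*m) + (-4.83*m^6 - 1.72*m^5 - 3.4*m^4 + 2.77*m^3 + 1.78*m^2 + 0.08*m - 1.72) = -4.83*m^6 - 1.72*m^5 - 3.4*m^4 + 2.77*m^3 + 1.78*m^2 - 4.43*m + 2.8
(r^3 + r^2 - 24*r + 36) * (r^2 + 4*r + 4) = r^5 + 5*r^4 - 16*r^3 - 56*r^2 + 48*r + 144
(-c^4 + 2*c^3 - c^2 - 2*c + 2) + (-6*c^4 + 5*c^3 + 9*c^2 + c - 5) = -7*c^4 + 7*c^3 + 8*c^2 - c - 3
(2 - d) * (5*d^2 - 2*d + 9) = -5*d^3 + 12*d^2 - 13*d + 18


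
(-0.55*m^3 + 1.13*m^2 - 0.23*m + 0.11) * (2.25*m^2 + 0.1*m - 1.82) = -1.2375*m^5 + 2.4875*m^4 + 0.5965*m^3 - 1.8321*m^2 + 0.4296*m - 0.2002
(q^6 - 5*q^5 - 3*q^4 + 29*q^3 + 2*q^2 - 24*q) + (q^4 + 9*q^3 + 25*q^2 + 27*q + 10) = q^6 - 5*q^5 - 2*q^4 + 38*q^3 + 27*q^2 + 3*q + 10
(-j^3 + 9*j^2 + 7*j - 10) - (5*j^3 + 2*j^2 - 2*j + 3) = -6*j^3 + 7*j^2 + 9*j - 13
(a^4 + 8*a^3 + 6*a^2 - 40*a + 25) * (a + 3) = a^5 + 11*a^4 + 30*a^3 - 22*a^2 - 95*a + 75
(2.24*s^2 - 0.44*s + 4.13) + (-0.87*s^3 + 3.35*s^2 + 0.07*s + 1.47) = -0.87*s^3 + 5.59*s^2 - 0.37*s + 5.6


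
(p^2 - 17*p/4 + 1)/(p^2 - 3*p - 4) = (p - 1/4)/(p + 1)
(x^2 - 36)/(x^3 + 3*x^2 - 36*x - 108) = 1/(x + 3)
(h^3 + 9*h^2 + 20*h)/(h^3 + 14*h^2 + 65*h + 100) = h/(h + 5)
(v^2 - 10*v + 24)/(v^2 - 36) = (v - 4)/(v + 6)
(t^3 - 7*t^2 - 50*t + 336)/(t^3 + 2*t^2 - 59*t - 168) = (t - 6)/(t + 3)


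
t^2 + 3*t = t*(t + 3)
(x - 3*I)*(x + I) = x^2 - 2*I*x + 3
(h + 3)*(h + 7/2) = h^2 + 13*h/2 + 21/2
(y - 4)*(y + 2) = y^2 - 2*y - 8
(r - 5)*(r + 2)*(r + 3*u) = r^3 + 3*r^2*u - 3*r^2 - 9*r*u - 10*r - 30*u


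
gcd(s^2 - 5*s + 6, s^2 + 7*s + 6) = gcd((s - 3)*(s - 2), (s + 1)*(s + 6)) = 1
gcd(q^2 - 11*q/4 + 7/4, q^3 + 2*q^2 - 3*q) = q - 1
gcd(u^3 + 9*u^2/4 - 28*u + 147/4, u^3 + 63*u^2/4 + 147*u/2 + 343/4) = u + 7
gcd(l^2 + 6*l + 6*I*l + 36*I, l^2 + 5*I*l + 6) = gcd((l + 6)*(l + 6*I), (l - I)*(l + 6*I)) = l + 6*I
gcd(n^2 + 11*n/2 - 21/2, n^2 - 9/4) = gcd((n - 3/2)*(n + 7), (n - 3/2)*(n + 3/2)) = n - 3/2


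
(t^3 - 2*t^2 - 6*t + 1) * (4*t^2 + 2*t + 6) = 4*t^5 - 6*t^4 - 22*t^3 - 20*t^2 - 34*t + 6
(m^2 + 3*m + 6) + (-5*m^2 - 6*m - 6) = -4*m^2 - 3*m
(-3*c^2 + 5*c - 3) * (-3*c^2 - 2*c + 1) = 9*c^4 - 9*c^3 - 4*c^2 + 11*c - 3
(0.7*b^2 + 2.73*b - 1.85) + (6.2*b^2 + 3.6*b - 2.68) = 6.9*b^2 + 6.33*b - 4.53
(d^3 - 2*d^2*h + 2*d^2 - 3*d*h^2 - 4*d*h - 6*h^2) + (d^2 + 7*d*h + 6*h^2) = d^3 - 2*d^2*h + 3*d^2 - 3*d*h^2 + 3*d*h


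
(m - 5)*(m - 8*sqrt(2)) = m^2 - 8*sqrt(2)*m - 5*m + 40*sqrt(2)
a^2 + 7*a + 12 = (a + 3)*(a + 4)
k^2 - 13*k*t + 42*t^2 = (k - 7*t)*(k - 6*t)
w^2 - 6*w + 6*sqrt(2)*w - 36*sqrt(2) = (w - 6)*(w + 6*sqrt(2))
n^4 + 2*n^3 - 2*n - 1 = (n - 1)*(n + 1)^3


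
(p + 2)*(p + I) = p^2 + 2*p + I*p + 2*I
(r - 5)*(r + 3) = r^2 - 2*r - 15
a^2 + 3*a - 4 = (a - 1)*(a + 4)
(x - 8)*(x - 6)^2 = x^3 - 20*x^2 + 132*x - 288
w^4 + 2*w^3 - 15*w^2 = w^2*(w - 3)*(w + 5)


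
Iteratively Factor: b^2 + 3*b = (b)*(b + 3)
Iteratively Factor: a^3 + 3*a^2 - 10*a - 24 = (a + 4)*(a^2 - a - 6) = (a + 2)*(a + 4)*(a - 3)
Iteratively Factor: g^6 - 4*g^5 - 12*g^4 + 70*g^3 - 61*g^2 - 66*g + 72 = (g - 3)*(g^5 - g^4 - 15*g^3 + 25*g^2 + 14*g - 24) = (g - 3)^2*(g^4 + 2*g^3 - 9*g^2 - 2*g + 8) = (g - 3)^2*(g - 1)*(g^3 + 3*g^2 - 6*g - 8) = (g - 3)^2*(g - 2)*(g - 1)*(g^2 + 5*g + 4) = (g - 3)^2*(g - 2)*(g - 1)*(g + 4)*(g + 1)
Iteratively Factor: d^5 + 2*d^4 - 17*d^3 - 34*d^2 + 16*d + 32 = (d - 1)*(d^4 + 3*d^3 - 14*d^2 - 48*d - 32) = (d - 1)*(d + 1)*(d^3 + 2*d^2 - 16*d - 32) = (d - 4)*(d - 1)*(d + 1)*(d^2 + 6*d + 8) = (d - 4)*(d - 1)*(d + 1)*(d + 2)*(d + 4)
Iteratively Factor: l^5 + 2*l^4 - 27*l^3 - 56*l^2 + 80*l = (l + 4)*(l^4 - 2*l^3 - 19*l^2 + 20*l) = l*(l + 4)*(l^3 - 2*l^2 - 19*l + 20) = l*(l - 1)*(l + 4)*(l^2 - l - 20) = l*(l - 1)*(l + 4)^2*(l - 5)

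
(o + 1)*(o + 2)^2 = o^3 + 5*o^2 + 8*o + 4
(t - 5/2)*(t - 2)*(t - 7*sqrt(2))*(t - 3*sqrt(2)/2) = t^4 - 17*sqrt(2)*t^3/2 - 9*t^3/2 + 26*t^2 + 153*sqrt(2)*t^2/4 - 189*t/2 - 85*sqrt(2)*t/2 + 105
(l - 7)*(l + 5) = l^2 - 2*l - 35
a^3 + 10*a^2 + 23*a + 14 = (a + 1)*(a + 2)*(a + 7)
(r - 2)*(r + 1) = r^2 - r - 2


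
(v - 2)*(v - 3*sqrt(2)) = v^2 - 3*sqrt(2)*v - 2*v + 6*sqrt(2)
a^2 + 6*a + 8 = (a + 2)*(a + 4)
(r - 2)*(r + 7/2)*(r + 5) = r^3 + 13*r^2/2 + r/2 - 35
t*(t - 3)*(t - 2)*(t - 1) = t^4 - 6*t^3 + 11*t^2 - 6*t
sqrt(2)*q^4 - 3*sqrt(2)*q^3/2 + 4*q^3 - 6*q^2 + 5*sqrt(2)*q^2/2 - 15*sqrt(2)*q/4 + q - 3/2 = (q - 3/2)*(q + sqrt(2)/2)*(q + sqrt(2))*(sqrt(2)*q + 1)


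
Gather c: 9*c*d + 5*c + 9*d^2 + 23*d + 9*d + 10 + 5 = c*(9*d + 5) + 9*d^2 + 32*d + 15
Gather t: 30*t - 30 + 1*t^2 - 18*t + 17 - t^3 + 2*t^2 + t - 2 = -t^3 + 3*t^2 + 13*t - 15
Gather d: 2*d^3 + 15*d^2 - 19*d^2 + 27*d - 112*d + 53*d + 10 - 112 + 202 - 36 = 2*d^3 - 4*d^2 - 32*d + 64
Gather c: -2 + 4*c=4*c - 2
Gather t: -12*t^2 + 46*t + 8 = -12*t^2 + 46*t + 8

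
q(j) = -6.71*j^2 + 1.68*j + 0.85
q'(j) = 1.68 - 13.42*j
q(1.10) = -5.42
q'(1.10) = -13.08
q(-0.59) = -2.48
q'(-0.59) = 9.60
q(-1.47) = -16.12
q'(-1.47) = 21.41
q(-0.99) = -7.39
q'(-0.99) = 14.97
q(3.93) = -96.18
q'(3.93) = -51.06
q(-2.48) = -44.59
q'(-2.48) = 34.96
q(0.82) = -2.28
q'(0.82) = -9.32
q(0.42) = 0.37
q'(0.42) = -3.96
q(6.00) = -230.63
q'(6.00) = -78.84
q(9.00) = -527.54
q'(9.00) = -119.10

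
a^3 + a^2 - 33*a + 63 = (a - 3)^2*(a + 7)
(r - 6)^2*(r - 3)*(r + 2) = r^4 - 13*r^3 + 42*r^2 + 36*r - 216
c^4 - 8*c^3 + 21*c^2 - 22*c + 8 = (c - 4)*(c - 2)*(c - 1)^2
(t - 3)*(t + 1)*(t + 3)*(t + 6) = t^4 + 7*t^3 - 3*t^2 - 63*t - 54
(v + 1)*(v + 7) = v^2 + 8*v + 7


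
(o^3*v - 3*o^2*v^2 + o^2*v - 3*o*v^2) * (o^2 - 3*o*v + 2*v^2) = o^5*v - 6*o^4*v^2 + o^4*v + 11*o^3*v^3 - 6*o^3*v^2 - 6*o^2*v^4 + 11*o^2*v^3 - 6*o*v^4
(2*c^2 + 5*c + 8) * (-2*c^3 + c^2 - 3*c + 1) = -4*c^5 - 8*c^4 - 17*c^3 - 5*c^2 - 19*c + 8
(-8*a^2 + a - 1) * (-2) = 16*a^2 - 2*a + 2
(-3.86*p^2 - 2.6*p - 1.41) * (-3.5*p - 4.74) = 13.51*p^3 + 27.3964*p^2 + 17.259*p + 6.6834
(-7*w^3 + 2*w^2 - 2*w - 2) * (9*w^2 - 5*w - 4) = -63*w^5 + 53*w^4 - 16*w^2 + 18*w + 8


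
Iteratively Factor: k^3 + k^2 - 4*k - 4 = (k + 1)*(k^2 - 4) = (k - 2)*(k + 1)*(k + 2)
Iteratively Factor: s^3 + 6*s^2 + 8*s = (s + 4)*(s^2 + 2*s) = (s + 2)*(s + 4)*(s)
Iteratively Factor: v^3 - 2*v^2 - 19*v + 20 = (v + 4)*(v^2 - 6*v + 5) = (v - 1)*(v + 4)*(v - 5)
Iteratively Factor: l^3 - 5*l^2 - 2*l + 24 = (l - 4)*(l^2 - l - 6) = (l - 4)*(l + 2)*(l - 3)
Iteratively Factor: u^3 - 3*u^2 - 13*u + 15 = (u - 1)*(u^2 - 2*u - 15) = (u - 5)*(u - 1)*(u + 3)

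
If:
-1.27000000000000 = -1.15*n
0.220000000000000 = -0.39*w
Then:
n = 1.10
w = -0.56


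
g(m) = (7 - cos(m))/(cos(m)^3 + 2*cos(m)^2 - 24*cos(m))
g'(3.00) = -0.04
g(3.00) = 0.32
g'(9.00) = -0.14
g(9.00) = 0.35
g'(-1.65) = 46.43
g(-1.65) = 3.70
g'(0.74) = -0.35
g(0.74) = -0.39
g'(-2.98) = 0.05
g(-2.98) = 0.32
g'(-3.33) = -0.05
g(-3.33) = 0.33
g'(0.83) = -0.46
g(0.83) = -0.42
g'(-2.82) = 0.10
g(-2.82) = 0.34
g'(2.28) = -0.51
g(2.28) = 0.47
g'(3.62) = 0.17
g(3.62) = 0.36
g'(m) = (7 - cos(m))*(3*sin(m)*cos(m)^2 + 4*sin(m)*cos(m) - 24*sin(m))/(cos(m)^3 + 2*cos(m)^2 - 24*cos(m))^2 + sin(m)/(cos(m)^3 + 2*cos(m)^2 - 24*cos(m))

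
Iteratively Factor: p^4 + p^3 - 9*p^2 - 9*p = (p + 1)*(p^3 - 9*p) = (p - 3)*(p + 1)*(p^2 + 3*p) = (p - 3)*(p + 1)*(p + 3)*(p)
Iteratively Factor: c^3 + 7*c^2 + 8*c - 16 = (c + 4)*(c^2 + 3*c - 4) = (c + 4)^2*(c - 1)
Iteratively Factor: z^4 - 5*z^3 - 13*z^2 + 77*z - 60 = (z - 5)*(z^3 - 13*z + 12) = (z - 5)*(z - 1)*(z^2 + z - 12) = (z - 5)*(z - 1)*(z + 4)*(z - 3)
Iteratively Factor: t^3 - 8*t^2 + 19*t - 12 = (t - 3)*(t^2 - 5*t + 4) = (t - 3)*(t - 1)*(t - 4)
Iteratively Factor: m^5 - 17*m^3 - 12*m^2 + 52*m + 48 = (m + 1)*(m^4 - m^3 - 16*m^2 + 4*m + 48) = (m - 4)*(m + 1)*(m^3 + 3*m^2 - 4*m - 12) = (m - 4)*(m + 1)*(m + 2)*(m^2 + m - 6) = (m - 4)*(m + 1)*(m + 2)*(m + 3)*(m - 2)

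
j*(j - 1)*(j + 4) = j^3 + 3*j^2 - 4*j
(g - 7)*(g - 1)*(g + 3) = g^3 - 5*g^2 - 17*g + 21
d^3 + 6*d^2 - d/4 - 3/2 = (d - 1/2)*(d + 1/2)*(d + 6)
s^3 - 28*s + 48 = (s - 4)*(s - 2)*(s + 6)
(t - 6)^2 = t^2 - 12*t + 36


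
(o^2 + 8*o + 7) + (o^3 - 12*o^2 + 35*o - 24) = o^3 - 11*o^2 + 43*o - 17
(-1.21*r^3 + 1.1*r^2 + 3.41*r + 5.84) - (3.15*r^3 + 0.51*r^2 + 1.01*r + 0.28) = -4.36*r^3 + 0.59*r^2 + 2.4*r + 5.56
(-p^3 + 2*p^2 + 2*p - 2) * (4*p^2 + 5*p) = -4*p^5 + 3*p^4 + 18*p^3 + 2*p^2 - 10*p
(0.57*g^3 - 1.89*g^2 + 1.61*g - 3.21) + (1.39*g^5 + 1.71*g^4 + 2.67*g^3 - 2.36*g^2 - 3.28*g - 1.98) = 1.39*g^5 + 1.71*g^4 + 3.24*g^3 - 4.25*g^2 - 1.67*g - 5.19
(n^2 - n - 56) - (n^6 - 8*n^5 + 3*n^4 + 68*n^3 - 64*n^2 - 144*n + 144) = -n^6 + 8*n^5 - 3*n^4 - 68*n^3 + 65*n^2 + 143*n - 200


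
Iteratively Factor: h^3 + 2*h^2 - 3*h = (h)*(h^2 + 2*h - 3) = h*(h + 3)*(h - 1)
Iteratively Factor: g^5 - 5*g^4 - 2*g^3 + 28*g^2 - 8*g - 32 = (g - 4)*(g^4 - g^3 - 6*g^2 + 4*g + 8) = (g - 4)*(g - 2)*(g^3 + g^2 - 4*g - 4) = (g - 4)*(g - 2)*(g + 2)*(g^2 - g - 2) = (g - 4)*(g - 2)^2*(g + 2)*(g + 1)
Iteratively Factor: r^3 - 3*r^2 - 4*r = (r)*(r^2 - 3*r - 4) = r*(r - 4)*(r + 1)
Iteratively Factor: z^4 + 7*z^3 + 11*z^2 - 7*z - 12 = (z - 1)*(z^3 + 8*z^2 + 19*z + 12) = (z - 1)*(z + 3)*(z^2 + 5*z + 4) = (z - 1)*(z + 1)*(z + 3)*(z + 4)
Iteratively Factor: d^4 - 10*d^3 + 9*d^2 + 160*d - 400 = (d - 5)*(d^3 - 5*d^2 - 16*d + 80) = (d - 5)*(d - 4)*(d^2 - d - 20) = (d - 5)^2*(d - 4)*(d + 4)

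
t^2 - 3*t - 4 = (t - 4)*(t + 1)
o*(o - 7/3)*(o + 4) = o^3 + 5*o^2/3 - 28*o/3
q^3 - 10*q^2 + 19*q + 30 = (q - 6)*(q - 5)*(q + 1)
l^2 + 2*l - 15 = (l - 3)*(l + 5)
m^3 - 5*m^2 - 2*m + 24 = (m - 4)*(m - 3)*(m + 2)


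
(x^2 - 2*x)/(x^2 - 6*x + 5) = x*(x - 2)/(x^2 - 6*x + 5)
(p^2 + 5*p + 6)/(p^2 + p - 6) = (p + 2)/(p - 2)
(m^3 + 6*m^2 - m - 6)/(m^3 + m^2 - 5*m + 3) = (m^2 + 7*m + 6)/(m^2 + 2*m - 3)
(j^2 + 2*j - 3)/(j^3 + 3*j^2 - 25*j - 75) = (j - 1)/(j^2 - 25)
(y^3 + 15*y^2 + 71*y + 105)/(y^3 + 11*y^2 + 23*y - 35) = (y + 3)/(y - 1)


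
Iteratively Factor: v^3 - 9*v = (v)*(v^2 - 9) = v*(v + 3)*(v - 3)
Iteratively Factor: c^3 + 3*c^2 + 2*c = (c + 1)*(c^2 + 2*c) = c*(c + 1)*(c + 2)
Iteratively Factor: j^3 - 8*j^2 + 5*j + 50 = (j - 5)*(j^2 - 3*j - 10) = (j - 5)*(j + 2)*(j - 5)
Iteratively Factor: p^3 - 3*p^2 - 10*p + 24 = (p - 4)*(p^2 + p - 6) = (p - 4)*(p + 3)*(p - 2)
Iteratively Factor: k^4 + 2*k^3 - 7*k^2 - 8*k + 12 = (k + 2)*(k^3 - 7*k + 6) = (k - 2)*(k + 2)*(k^2 + 2*k - 3) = (k - 2)*(k - 1)*(k + 2)*(k + 3)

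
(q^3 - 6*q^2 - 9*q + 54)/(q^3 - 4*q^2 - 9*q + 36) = (q - 6)/(q - 4)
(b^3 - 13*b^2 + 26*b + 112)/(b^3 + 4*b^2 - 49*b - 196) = (b^2 - 6*b - 16)/(b^2 + 11*b + 28)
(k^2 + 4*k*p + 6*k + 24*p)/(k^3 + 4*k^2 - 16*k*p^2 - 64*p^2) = (-k - 6)/(-k^2 + 4*k*p - 4*k + 16*p)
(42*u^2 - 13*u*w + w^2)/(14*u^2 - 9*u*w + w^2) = (6*u - w)/(2*u - w)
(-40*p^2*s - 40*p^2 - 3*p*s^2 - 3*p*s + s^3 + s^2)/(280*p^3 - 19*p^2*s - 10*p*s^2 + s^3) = (-s - 1)/(7*p - s)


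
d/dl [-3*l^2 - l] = -6*l - 1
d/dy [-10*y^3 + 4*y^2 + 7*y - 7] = -30*y^2 + 8*y + 7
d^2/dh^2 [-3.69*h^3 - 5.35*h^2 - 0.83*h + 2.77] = -22.14*h - 10.7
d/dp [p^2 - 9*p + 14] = 2*p - 9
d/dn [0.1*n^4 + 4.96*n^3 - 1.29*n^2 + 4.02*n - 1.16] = 0.4*n^3 + 14.88*n^2 - 2.58*n + 4.02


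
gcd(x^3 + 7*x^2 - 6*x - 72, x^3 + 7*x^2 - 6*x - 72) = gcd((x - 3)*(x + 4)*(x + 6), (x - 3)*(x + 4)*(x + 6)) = x^3 + 7*x^2 - 6*x - 72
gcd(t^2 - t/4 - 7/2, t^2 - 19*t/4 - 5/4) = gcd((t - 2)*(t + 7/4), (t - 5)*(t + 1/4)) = 1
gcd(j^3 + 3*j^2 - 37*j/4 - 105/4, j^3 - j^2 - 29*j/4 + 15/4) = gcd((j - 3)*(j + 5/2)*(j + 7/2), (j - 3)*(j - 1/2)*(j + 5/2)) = j^2 - j/2 - 15/2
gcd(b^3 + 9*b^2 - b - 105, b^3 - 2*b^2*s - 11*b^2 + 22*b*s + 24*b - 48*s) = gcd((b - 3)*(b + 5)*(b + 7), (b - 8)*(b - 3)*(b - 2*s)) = b - 3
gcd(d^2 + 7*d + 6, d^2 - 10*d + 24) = 1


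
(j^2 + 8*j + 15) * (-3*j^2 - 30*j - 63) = -3*j^4 - 54*j^3 - 348*j^2 - 954*j - 945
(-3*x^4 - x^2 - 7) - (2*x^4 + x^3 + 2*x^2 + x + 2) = -5*x^4 - x^3 - 3*x^2 - x - 9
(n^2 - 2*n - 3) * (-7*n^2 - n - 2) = -7*n^4 + 13*n^3 + 21*n^2 + 7*n + 6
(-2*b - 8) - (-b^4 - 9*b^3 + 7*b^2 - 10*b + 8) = b^4 + 9*b^3 - 7*b^2 + 8*b - 16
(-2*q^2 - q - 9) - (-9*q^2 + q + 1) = 7*q^2 - 2*q - 10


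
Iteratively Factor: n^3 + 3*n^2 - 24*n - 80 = (n + 4)*(n^2 - n - 20) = (n - 5)*(n + 4)*(n + 4)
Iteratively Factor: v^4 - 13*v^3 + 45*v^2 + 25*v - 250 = (v - 5)*(v^3 - 8*v^2 + 5*v + 50) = (v - 5)*(v + 2)*(v^2 - 10*v + 25) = (v - 5)^2*(v + 2)*(v - 5)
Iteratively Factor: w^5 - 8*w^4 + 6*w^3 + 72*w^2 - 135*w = (w + 3)*(w^4 - 11*w^3 + 39*w^2 - 45*w) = (w - 3)*(w + 3)*(w^3 - 8*w^2 + 15*w) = w*(w - 3)*(w + 3)*(w^2 - 8*w + 15) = w*(w - 5)*(w - 3)*(w + 3)*(w - 3)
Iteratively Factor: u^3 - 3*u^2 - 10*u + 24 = (u + 3)*(u^2 - 6*u + 8) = (u - 4)*(u + 3)*(u - 2)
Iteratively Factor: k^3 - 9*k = (k - 3)*(k^2 + 3*k) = (k - 3)*(k + 3)*(k)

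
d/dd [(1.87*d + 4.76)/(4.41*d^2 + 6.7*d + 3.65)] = (8.2467*d^2 + 12.529*d - (1.87*d + 4.76)*(8.82*d + 6.7) + 6.8255)/(4.41*d^2 + 6.7*d + 3.65)^2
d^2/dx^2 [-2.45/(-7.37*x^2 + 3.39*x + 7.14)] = (266.15281*x^2 - 122.42307*x - 2.45*(14.74*x - 3.39)*(29.48*x - 6.78) - 257.84682)/(-7.37*x^2 + 3.39*x + 7.14)^3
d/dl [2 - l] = -1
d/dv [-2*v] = -2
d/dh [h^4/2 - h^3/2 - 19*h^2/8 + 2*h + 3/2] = 2*h^3 - 3*h^2/2 - 19*h/4 + 2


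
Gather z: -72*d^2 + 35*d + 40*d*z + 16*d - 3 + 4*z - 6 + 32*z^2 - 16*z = -72*d^2 + 51*d + 32*z^2 + z*(40*d - 12) - 9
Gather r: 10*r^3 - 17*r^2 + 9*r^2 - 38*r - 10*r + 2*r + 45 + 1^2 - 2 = 10*r^3 - 8*r^2 - 46*r + 44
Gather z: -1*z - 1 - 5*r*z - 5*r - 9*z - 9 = -5*r + z*(-5*r - 10) - 10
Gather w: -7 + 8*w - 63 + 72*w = 80*w - 70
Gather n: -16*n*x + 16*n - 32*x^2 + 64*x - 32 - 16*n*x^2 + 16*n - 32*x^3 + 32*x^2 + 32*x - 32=n*(-16*x^2 - 16*x + 32) - 32*x^3 + 96*x - 64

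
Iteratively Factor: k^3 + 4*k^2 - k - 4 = (k + 1)*(k^2 + 3*k - 4) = (k + 1)*(k + 4)*(k - 1)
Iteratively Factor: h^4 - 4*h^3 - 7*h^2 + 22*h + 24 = (h - 4)*(h^3 - 7*h - 6) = (h - 4)*(h + 2)*(h^2 - 2*h - 3) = (h - 4)*(h + 1)*(h + 2)*(h - 3)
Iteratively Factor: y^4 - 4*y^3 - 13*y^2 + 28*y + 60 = (y + 2)*(y^3 - 6*y^2 - y + 30) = (y - 3)*(y + 2)*(y^2 - 3*y - 10) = (y - 5)*(y - 3)*(y + 2)*(y + 2)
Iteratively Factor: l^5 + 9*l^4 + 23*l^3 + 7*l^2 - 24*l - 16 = (l - 1)*(l^4 + 10*l^3 + 33*l^2 + 40*l + 16) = (l - 1)*(l + 1)*(l^3 + 9*l^2 + 24*l + 16) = (l - 1)*(l + 1)*(l + 4)*(l^2 + 5*l + 4) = (l - 1)*(l + 1)*(l + 4)^2*(l + 1)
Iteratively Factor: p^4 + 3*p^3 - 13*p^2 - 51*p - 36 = (p + 3)*(p^3 - 13*p - 12) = (p + 1)*(p + 3)*(p^2 - p - 12) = (p - 4)*(p + 1)*(p + 3)*(p + 3)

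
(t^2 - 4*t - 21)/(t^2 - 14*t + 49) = (t + 3)/(t - 7)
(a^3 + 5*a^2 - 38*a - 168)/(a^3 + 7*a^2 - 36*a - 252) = (a + 4)/(a + 6)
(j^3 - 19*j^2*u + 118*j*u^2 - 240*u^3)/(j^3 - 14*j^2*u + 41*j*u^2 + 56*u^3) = (-j^2 + 11*j*u - 30*u^2)/(-j^2 + 6*j*u + 7*u^2)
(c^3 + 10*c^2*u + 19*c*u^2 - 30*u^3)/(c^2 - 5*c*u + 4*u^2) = (-c^2 - 11*c*u - 30*u^2)/(-c + 4*u)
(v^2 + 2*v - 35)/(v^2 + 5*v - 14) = (v - 5)/(v - 2)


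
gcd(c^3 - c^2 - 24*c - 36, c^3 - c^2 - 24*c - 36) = c^3 - c^2 - 24*c - 36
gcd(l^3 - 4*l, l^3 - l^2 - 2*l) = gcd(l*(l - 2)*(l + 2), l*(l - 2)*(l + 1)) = l^2 - 2*l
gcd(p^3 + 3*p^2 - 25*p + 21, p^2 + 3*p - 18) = p - 3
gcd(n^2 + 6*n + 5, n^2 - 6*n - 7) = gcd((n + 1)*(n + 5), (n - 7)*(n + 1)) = n + 1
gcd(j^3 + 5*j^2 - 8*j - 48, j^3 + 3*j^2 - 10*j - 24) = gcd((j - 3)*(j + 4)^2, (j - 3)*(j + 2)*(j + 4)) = j^2 + j - 12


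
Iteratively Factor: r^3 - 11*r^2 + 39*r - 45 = (r - 3)*(r^2 - 8*r + 15) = (r - 3)^2*(r - 5)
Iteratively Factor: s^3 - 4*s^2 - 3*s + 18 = (s - 3)*(s^2 - s - 6) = (s - 3)*(s + 2)*(s - 3)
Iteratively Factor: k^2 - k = (k - 1)*(k)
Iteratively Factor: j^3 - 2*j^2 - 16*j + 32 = (j + 4)*(j^2 - 6*j + 8) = (j - 4)*(j + 4)*(j - 2)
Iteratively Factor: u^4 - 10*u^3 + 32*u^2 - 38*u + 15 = (u - 1)*(u^3 - 9*u^2 + 23*u - 15) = (u - 1)^2*(u^2 - 8*u + 15) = (u - 5)*(u - 1)^2*(u - 3)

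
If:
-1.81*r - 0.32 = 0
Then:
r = -0.18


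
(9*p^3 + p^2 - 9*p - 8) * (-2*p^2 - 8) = -18*p^5 - 2*p^4 - 54*p^3 + 8*p^2 + 72*p + 64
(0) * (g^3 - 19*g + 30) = 0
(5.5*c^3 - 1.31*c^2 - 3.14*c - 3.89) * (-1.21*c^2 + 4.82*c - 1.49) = -6.655*c^5 + 28.0951*c^4 - 10.7098*c^3 - 8.476*c^2 - 14.0712*c + 5.7961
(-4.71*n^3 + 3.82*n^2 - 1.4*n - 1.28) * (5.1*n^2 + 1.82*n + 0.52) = -24.021*n^5 + 10.9098*n^4 - 2.6368*n^3 - 7.0896*n^2 - 3.0576*n - 0.6656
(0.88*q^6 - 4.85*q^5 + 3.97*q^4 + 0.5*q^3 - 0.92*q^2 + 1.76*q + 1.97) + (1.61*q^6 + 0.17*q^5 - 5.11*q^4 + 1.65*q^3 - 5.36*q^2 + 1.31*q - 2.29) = 2.49*q^6 - 4.68*q^5 - 1.14*q^4 + 2.15*q^3 - 6.28*q^2 + 3.07*q - 0.32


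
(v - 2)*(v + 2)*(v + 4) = v^3 + 4*v^2 - 4*v - 16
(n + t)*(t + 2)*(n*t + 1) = n^2*t^2 + 2*n^2*t + n*t^3 + 2*n*t^2 + n*t + 2*n + t^2 + 2*t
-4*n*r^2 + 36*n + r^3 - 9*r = (-4*n + r)*(r - 3)*(r + 3)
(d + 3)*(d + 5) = d^2 + 8*d + 15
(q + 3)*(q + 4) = q^2 + 7*q + 12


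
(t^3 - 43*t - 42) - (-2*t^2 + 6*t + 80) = t^3 + 2*t^2 - 49*t - 122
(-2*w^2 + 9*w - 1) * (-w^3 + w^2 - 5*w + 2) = 2*w^5 - 11*w^4 + 20*w^3 - 50*w^2 + 23*w - 2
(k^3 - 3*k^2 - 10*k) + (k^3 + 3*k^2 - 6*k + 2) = 2*k^3 - 16*k + 2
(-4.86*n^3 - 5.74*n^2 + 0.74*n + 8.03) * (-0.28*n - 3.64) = 1.3608*n^4 + 19.2976*n^3 + 20.6864*n^2 - 4.942*n - 29.2292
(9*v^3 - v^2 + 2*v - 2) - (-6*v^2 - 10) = 9*v^3 + 5*v^2 + 2*v + 8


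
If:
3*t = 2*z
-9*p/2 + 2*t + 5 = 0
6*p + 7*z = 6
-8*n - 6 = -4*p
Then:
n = -65/316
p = 86/79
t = -4/79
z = -6/79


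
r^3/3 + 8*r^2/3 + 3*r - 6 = (r/3 + 1)*(r - 1)*(r + 6)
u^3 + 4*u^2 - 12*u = u*(u - 2)*(u + 6)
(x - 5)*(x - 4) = x^2 - 9*x + 20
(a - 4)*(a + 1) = a^2 - 3*a - 4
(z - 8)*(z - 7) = z^2 - 15*z + 56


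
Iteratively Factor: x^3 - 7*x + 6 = (x - 2)*(x^2 + 2*x - 3) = (x - 2)*(x - 1)*(x + 3)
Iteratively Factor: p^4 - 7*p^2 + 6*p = (p - 1)*(p^3 + p^2 - 6*p) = (p - 1)*(p + 3)*(p^2 - 2*p) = p*(p - 1)*(p + 3)*(p - 2)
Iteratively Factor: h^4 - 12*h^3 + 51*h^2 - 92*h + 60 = (h - 2)*(h^3 - 10*h^2 + 31*h - 30) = (h - 3)*(h - 2)*(h^2 - 7*h + 10) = (h - 3)*(h - 2)^2*(h - 5)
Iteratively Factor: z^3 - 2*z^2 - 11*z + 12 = (z + 3)*(z^2 - 5*z + 4) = (z - 4)*(z + 3)*(z - 1)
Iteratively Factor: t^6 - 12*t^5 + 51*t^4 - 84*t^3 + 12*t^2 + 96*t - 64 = (t - 1)*(t^5 - 11*t^4 + 40*t^3 - 44*t^2 - 32*t + 64) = (t - 4)*(t - 1)*(t^4 - 7*t^3 + 12*t^2 + 4*t - 16) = (t - 4)*(t - 2)*(t - 1)*(t^3 - 5*t^2 + 2*t + 8) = (t - 4)*(t - 2)*(t - 1)*(t + 1)*(t^2 - 6*t + 8) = (t - 4)*(t - 2)^2*(t - 1)*(t + 1)*(t - 4)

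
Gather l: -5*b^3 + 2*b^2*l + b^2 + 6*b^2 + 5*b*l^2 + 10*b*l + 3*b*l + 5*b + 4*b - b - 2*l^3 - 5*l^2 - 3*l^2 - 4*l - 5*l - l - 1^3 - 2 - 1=-5*b^3 + 7*b^2 + 8*b - 2*l^3 + l^2*(5*b - 8) + l*(2*b^2 + 13*b - 10) - 4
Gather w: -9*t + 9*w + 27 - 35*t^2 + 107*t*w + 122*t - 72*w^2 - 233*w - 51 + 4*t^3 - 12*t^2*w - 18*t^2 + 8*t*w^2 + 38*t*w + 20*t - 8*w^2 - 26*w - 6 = 4*t^3 - 53*t^2 + 133*t + w^2*(8*t - 80) + w*(-12*t^2 + 145*t - 250) - 30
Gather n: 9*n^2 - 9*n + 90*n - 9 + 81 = 9*n^2 + 81*n + 72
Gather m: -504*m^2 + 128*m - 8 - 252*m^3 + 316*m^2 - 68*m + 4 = -252*m^3 - 188*m^2 + 60*m - 4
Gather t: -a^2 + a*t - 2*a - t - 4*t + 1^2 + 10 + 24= -a^2 - 2*a + t*(a - 5) + 35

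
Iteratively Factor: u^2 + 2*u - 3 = (u + 3)*(u - 1)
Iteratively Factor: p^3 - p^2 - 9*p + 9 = (p - 3)*(p^2 + 2*p - 3) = (p - 3)*(p - 1)*(p + 3)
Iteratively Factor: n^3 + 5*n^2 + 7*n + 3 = (n + 1)*(n^2 + 4*n + 3) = (n + 1)^2*(n + 3)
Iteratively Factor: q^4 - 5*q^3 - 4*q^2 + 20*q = (q + 2)*(q^3 - 7*q^2 + 10*q) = (q - 2)*(q + 2)*(q^2 - 5*q) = (q - 5)*(q - 2)*(q + 2)*(q)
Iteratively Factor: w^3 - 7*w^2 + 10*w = (w)*(w^2 - 7*w + 10) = w*(w - 2)*(w - 5)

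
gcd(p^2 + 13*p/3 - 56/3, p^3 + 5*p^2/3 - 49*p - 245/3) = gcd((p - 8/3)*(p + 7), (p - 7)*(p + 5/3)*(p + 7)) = p + 7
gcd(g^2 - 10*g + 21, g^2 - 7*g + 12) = g - 3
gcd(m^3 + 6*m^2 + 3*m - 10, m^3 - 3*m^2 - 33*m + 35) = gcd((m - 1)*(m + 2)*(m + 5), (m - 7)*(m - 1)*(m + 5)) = m^2 + 4*m - 5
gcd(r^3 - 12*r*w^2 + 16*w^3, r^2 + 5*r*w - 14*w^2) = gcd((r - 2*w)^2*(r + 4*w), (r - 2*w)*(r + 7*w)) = r - 2*w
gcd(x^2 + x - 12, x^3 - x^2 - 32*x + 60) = 1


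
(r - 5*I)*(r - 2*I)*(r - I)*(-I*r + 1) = -I*r^4 - 7*r^3 + 9*I*r^2 - 7*r + 10*I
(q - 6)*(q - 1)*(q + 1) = q^3 - 6*q^2 - q + 6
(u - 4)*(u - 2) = u^2 - 6*u + 8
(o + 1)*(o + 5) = o^2 + 6*o + 5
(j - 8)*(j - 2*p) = j^2 - 2*j*p - 8*j + 16*p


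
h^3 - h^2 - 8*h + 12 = (h - 2)^2*(h + 3)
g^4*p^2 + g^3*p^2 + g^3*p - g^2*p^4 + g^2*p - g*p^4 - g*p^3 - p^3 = (g - p)*(g + p)*(g*p + 1)*(g*p + p)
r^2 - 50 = (r - 5*sqrt(2))*(r + 5*sqrt(2))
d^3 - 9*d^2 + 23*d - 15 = (d - 5)*(d - 3)*(d - 1)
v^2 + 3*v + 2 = (v + 1)*(v + 2)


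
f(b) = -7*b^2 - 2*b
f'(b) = -14*b - 2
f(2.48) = -48.01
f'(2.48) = -36.72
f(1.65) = -22.36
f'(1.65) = -25.10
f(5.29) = -206.47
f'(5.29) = -76.06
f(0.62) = -3.93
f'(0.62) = -10.68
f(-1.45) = -11.82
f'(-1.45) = 18.30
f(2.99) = -68.56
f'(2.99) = -43.86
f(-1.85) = -20.26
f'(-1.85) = 23.90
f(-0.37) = -0.22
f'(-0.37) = 3.18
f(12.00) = -1032.00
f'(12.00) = -170.00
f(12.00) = -1032.00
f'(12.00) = -170.00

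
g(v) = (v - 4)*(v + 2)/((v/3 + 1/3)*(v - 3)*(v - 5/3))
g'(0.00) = -0.88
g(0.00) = -4.80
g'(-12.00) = -0.01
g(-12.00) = -0.21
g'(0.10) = -1.44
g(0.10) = -4.92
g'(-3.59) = 0.01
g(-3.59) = -0.40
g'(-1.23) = 25.88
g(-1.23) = 4.29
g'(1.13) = -23.95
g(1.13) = -12.61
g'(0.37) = -3.14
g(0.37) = -5.52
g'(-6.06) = -0.03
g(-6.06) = -0.35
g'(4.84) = 0.16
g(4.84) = 0.51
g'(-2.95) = 0.11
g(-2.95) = -0.37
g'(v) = (v - 4)/((v/3 + 1/3)*(v - 3)*(v - 5/3)) - (v - 4)*(v + 2)/((v/3 + 1/3)*(v - 3)*(v - 5/3)^2) - (v - 4)*(v + 2)/((v/3 + 1/3)*(v - 3)^2*(v - 5/3)) + (v + 2)/((v/3 + 1/3)*(v - 3)*(v - 5/3)) - (v - 4)*(v + 2)/(3*(v/3 + 1/3)^2*(v - 3)*(v - 5/3))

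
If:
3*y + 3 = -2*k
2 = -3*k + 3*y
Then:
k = -1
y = -1/3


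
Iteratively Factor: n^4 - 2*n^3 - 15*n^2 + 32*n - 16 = (n + 4)*(n^3 - 6*n^2 + 9*n - 4) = (n - 1)*(n + 4)*(n^2 - 5*n + 4) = (n - 4)*(n - 1)*(n + 4)*(n - 1)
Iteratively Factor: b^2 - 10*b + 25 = (b - 5)*(b - 5)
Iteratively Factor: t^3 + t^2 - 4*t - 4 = (t + 2)*(t^2 - t - 2) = (t - 2)*(t + 2)*(t + 1)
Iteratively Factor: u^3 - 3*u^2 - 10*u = (u)*(u^2 - 3*u - 10) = u*(u + 2)*(u - 5)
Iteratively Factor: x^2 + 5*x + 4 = (x + 1)*(x + 4)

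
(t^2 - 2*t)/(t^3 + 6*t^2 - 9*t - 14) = t/(t^2 + 8*t + 7)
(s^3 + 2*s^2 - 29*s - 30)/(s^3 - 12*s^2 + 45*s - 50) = (s^2 + 7*s + 6)/(s^2 - 7*s + 10)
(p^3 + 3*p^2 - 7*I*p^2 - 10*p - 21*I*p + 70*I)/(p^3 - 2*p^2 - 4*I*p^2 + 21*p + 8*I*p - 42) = (p + 5)/(p + 3*I)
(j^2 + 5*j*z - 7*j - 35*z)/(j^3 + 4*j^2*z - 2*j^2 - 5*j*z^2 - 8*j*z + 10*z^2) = (7 - j)/(-j^2 + j*z + 2*j - 2*z)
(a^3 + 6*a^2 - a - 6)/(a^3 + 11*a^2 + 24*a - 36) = (a + 1)/(a + 6)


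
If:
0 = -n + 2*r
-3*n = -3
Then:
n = 1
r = 1/2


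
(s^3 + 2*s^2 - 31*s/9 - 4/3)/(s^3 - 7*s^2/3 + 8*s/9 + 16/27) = 3*(s + 3)/(3*s - 4)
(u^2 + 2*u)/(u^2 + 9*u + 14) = u/(u + 7)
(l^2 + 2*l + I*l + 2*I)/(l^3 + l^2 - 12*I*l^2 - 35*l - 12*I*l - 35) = (l^2 + l*(2 + I) + 2*I)/(l^3 + l^2*(1 - 12*I) - l*(35 + 12*I) - 35)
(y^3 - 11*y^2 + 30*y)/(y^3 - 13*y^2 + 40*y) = (y - 6)/(y - 8)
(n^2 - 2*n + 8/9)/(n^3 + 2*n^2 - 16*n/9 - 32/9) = (3*n - 2)/(3*n^2 + 10*n + 8)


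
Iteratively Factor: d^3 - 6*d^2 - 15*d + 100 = (d + 4)*(d^2 - 10*d + 25) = (d - 5)*(d + 4)*(d - 5)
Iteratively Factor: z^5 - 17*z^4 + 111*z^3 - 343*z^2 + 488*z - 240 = (z - 1)*(z^4 - 16*z^3 + 95*z^2 - 248*z + 240) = (z - 3)*(z - 1)*(z^3 - 13*z^2 + 56*z - 80) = (z - 4)*(z - 3)*(z - 1)*(z^2 - 9*z + 20) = (z - 4)^2*(z - 3)*(z - 1)*(z - 5)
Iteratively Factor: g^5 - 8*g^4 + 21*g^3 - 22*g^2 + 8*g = (g - 4)*(g^4 - 4*g^3 + 5*g^2 - 2*g) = (g - 4)*(g - 2)*(g^3 - 2*g^2 + g) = g*(g - 4)*(g - 2)*(g^2 - 2*g + 1) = g*(g - 4)*(g - 2)*(g - 1)*(g - 1)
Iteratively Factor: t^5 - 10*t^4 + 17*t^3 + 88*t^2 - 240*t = (t - 4)*(t^4 - 6*t^3 - 7*t^2 + 60*t) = (t - 4)*(t + 3)*(t^3 - 9*t^2 + 20*t) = (t - 5)*(t - 4)*(t + 3)*(t^2 - 4*t) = (t - 5)*(t - 4)^2*(t + 3)*(t)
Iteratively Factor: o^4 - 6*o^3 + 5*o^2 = (o - 5)*(o^3 - o^2) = o*(o - 5)*(o^2 - o) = o^2*(o - 5)*(o - 1)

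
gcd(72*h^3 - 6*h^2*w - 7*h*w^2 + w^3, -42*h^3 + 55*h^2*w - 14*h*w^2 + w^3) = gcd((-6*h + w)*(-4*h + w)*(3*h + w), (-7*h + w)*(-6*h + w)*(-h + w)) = -6*h + w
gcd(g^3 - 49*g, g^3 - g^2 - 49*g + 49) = g^2 - 49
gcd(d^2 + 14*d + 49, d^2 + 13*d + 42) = d + 7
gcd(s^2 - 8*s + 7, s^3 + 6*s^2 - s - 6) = s - 1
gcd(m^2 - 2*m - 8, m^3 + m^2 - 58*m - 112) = m + 2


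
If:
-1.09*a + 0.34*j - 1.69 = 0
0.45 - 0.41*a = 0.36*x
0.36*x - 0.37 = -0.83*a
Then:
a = -0.19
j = 4.36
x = 1.47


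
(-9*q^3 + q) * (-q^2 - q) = 9*q^5 + 9*q^4 - q^3 - q^2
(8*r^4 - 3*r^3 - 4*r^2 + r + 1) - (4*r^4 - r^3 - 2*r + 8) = 4*r^4 - 2*r^3 - 4*r^2 + 3*r - 7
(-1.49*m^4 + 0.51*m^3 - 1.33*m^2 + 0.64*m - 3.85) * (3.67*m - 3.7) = -5.4683*m^5 + 7.3847*m^4 - 6.7681*m^3 + 7.2698*m^2 - 16.4975*m + 14.245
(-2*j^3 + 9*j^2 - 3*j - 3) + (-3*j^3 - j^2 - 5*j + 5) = -5*j^3 + 8*j^2 - 8*j + 2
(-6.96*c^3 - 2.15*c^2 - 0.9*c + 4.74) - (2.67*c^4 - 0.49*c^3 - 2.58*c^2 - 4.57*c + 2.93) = -2.67*c^4 - 6.47*c^3 + 0.43*c^2 + 3.67*c + 1.81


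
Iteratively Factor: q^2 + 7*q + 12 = (q + 4)*(q + 3)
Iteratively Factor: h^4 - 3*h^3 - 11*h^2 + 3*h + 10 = (h - 1)*(h^3 - 2*h^2 - 13*h - 10) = (h - 5)*(h - 1)*(h^2 + 3*h + 2) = (h - 5)*(h - 1)*(h + 2)*(h + 1)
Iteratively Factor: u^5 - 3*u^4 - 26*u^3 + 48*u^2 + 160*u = (u)*(u^4 - 3*u^3 - 26*u^2 + 48*u + 160) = u*(u - 5)*(u^3 + 2*u^2 - 16*u - 32) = u*(u - 5)*(u + 2)*(u^2 - 16) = u*(u - 5)*(u - 4)*(u + 2)*(u + 4)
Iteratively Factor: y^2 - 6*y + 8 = (y - 4)*(y - 2)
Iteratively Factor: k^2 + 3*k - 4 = (k + 4)*(k - 1)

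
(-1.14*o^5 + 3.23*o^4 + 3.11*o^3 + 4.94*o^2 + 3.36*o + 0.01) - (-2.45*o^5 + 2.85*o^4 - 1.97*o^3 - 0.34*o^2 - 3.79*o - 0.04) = 1.31*o^5 + 0.38*o^4 + 5.08*o^3 + 5.28*o^2 + 7.15*o + 0.05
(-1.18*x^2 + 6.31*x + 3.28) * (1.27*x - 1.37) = -1.4986*x^3 + 9.6303*x^2 - 4.4791*x - 4.4936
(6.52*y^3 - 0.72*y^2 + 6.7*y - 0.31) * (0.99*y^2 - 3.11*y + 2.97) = 6.4548*y^5 - 20.99*y^4 + 28.2366*y^3 - 23.2823*y^2 + 20.8631*y - 0.9207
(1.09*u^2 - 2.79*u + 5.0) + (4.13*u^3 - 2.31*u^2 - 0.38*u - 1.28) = 4.13*u^3 - 1.22*u^2 - 3.17*u + 3.72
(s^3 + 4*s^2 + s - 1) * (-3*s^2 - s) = -3*s^5 - 13*s^4 - 7*s^3 + 2*s^2 + s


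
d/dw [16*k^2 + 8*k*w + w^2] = 8*k + 2*w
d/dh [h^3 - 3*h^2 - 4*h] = 3*h^2 - 6*h - 4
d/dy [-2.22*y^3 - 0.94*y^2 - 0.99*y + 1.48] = -6.66*y^2 - 1.88*y - 0.99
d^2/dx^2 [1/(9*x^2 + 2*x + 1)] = 2*(-81*x^2 - 18*x + 4*(9*x + 1)^2 - 9)/(9*x^2 + 2*x + 1)^3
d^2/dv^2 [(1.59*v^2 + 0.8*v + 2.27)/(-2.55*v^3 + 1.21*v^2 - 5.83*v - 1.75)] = (-20.67795*v^6 - 31.212*v^5 - 20.4912899999999*v^4 + 210.411776*v^3 - 199.783722*v^2 + 146.694816*v - 157.337806)/(16.581375*v^9 - 23.604075*v^8 + 124.92909*v^7 - 75.564226*v^6 + 253.224444*v^5 + 40.405068*v^4 + 147.513262*v^3 + 167.32485*v^2 + 53.563125*v + 5.359375)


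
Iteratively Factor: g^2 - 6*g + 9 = (g - 3)*(g - 3)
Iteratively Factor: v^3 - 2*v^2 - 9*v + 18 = (v - 3)*(v^2 + v - 6) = (v - 3)*(v - 2)*(v + 3)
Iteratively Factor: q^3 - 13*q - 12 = (q + 3)*(q^2 - 3*q - 4) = (q + 1)*(q + 3)*(q - 4)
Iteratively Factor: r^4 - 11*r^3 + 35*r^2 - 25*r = (r)*(r^3 - 11*r^2 + 35*r - 25) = r*(r - 1)*(r^2 - 10*r + 25) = r*(r - 5)*(r - 1)*(r - 5)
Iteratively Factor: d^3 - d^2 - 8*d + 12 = (d - 2)*(d^2 + d - 6) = (d - 2)*(d + 3)*(d - 2)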